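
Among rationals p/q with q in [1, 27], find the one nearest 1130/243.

Expand x = 1130/243 as a continued fraction with the Euclidean algorithm:
  1130 = 4*243 + 158, so a_0 = 4.
  243 = 1*158 + 85, so a_1 = 1.
  158 = 1*85 + 73, so a_2 = 1.
  85 = 1*73 + 12, so a_3 = 1.
  73 = 6*12 + 1, so a_4 = 6.
  12 = 12*1 + 0, so a_5 = 12.
so x = [4; 1, 1, 1, 6, 12].
Convergents (p_i = a_i*p_{i-1} + p_{i-2}, q_i = a_i*q_{i-1} + q_{i-2} with p_{-2}=0, p_{-1}=1, q_{-2}=1, q_{-1}=0), until the denominator exceeds 27:
  i=0: a_0=4, p_0 = 4*1 + 0 = 4, q_0 = 4*0 + 1 = 1.
  i=1: a_1=1, p_1 = 1*4 + 1 = 5, q_1 = 1*1 + 0 = 1.
  i=2: a_2=1, p_2 = 1*5 + 4 = 9, q_2 = 1*1 + 1 = 2.
  i=3: a_3=1, p_3 = 1*9 + 5 = 14, q_3 = 1*2 + 1 = 3.
  i=4: a_4=6, p_4 = 6*14 + 9 = 93, q_4 = 6*3 + 2 = 20.
  i=5: a_5=12, p_5 = 12*93 + 14 = 1130, q_5 = 12*20 + 3 = 243.
q_5 = 243 > 27, so the last convergent with denominator <= 27 is p_4/q_4 = 93/20.
The closest fraction with denominator <= 27 is either p_4/q_4 or the intermediate fraction (k*p_4 + p_3)/(k*q_4 + q_3) with the largest k >= 1 whose denominator stays <= 27; these approach x as k grows, and every other convergent or intermediate fraction in range is farther away.
Largest k: floor((27 - q_3)/q_4) = floor((27 - 3)/20) = 1.
That gives (1*93 + 14)/(1*20 + 3) = 107/23.
Compare the errors: |x - 93/20| = |1130*20 - 93*243|/(243*20) = 1/4860, and |x - 107/23| = |1130*23 - 107*243|/(243*23) = 11/5589.
Cross-multiplying, 1*5589 = 5589 < 53460 = 11*4860, so 1/4860 is smaller: the convergent 93/20 is closer to x than 107/23.

93/20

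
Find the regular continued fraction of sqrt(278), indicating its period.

Write x_i = (sqrt(278) + m_i)/d_i with (m_0, d_0) = (0, 1). a_0 = floor(sqrt(278)) = 16, since 16^2 = 256 <= 278 < 289 = 17^2.
Iterate m_{i+1} = d_i*a_i - m_i, d_{i+1} = (278 - m_{i+1}^2)/d_i, a_{i+1} = floor((a_0 + m_{i+1})/d_{i+1}):
  m_1 = 1*16 - 0 = 16, d_1 = (278 - 16^2)/1 = 22/1 = 22, a_1 = floor((16 + 16)/22) = 1.
  m_2 = 22*1 - 16 = 6, d_2 = (278 - 6^2)/22 = 242/22 = 11, a_2 = floor((16 + 6)/11) = 2.
  m_3 = 11*2 - 6 = 16, d_3 = (278 - 16^2)/11 = 22/11 = 2, a_3 = floor((16 + 16)/2) = 16.
  m_4 = 2*16 - 16 = 16, d_4 = (278 - 16^2)/2 = 22/2 = 11, a_4 = floor((16 + 16)/11) = 2.
  m_5 = 11*2 - 16 = 6, d_5 = (278 - 6^2)/11 = 242/11 = 22, a_5 = floor((16 + 6)/22) = 1.
  m_6 = 22*1 - 6 = 16, d_6 = (278 - 16^2)/22 = 22/22 = 1, a_6 = floor((16 + 16)/1) = 32.
  m_7 = 1*32 - 16 = 16, d_7 = (278 - 16^2)/1 = 22/1 = 22: (m_7, d_7) = (m_1, d_1) = (16, 22), so from here the quotients repeat a_1, ..., a_6; the period length is 6.
Hence the expansion of sqrt(278) is a_0 = 16 followed by the repeating block 1, 2, 16, 2, 1, 32 (period 6).

[16; (1, 2, 16, 2, 1, 32)]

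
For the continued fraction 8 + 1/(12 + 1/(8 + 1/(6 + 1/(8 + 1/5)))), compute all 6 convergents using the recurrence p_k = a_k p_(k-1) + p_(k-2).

Using the convergent recurrence p_i = a_i*p_{i-1} + p_{i-2}, q_i = a_i*q_{i-1} + q_{i-2} with p_{-2}=0, p_{-1}=1, q_{-2}=1, q_{-1}=0:
  i=0: a_0=8, p_0 = 8*1 + 0 = 8, q_0 = 8*0 + 1 = 1.
  i=1: a_1=12, p_1 = 12*8 + 1 = 97, q_1 = 12*1 + 0 = 12.
  i=2: a_2=8, p_2 = 8*97 + 8 = 784, q_2 = 8*12 + 1 = 97.
  i=3: a_3=6, p_3 = 6*784 + 97 = 4801, q_3 = 6*97 + 12 = 594.
  i=4: a_4=8, p_4 = 8*4801 + 784 = 39192, q_4 = 8*594 + 97 = 4849.
  i=5: a_5=5, p_5 = 5*39192 + 4801 = 200761, q_5 = 5*4849 + 594 = 24839.

8/1, 97/12, 784/97, 4801/594, 39192/4849, 200761/24839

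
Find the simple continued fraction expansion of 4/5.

[0; 1, 4]

Run the Euclidean algorithm on 4 and 5; the successive quotients are the partial quotients a_0, a_1, ... (each step inverts the fractional part left over by the previous one):
  4 = 0*5 + 4, so a_0 = 0.
  5 = 1*4 + 1, so a_1 = 1.
  4 = 4*1 + 0, so a_2 = 4.
The remainder reaches 0 after 3 divisions, so the expansion has 3 partial quotients, read off in order.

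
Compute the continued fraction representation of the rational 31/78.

Run the Euclidean algorithm on 31 and 78; the successive quotients are the partial quotients a_0, a_1, ... (each step inverts the fractional part left over by the previous one):
  31 = 0*78 + 31, so a_0 = 0.
  78 = 2*31 + 16, so a_1 = 2.
  31 = 1*16 + 15, so a_2 = 1.
  16 = 1*15 + 1, so a_3 = 1.
  15 = 15*1 + 0, so a_4 = 15.
The remainder reaches 0 after 5 divisions, so the expansion has 5 partial quotients, read off in order.

[0; 2, 1, 1, 15]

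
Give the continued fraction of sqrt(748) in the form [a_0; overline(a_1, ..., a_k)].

Write x_i = (sqrt(748) + m_i)/d_i with (m_0, d_0) = (0, 1). a_0 = floor(sqrt(748)) = 27, since 27^2 = 729 <= 748 < 784 = 28^2.
Iterate m_{i+1} = d_i*a_i - m_i, d_{i+1} = (748 - m_{i+1}^2)/d_i, a_{i+1} = floor((a_0 + m_{i+1})/d_{i+1}):
  m_1 = 1*27 - 0 = 27, d_1 = (748 - 27^2)/1 = 19/1 = 19, a_1 = floor((27 + 27)/19) = 2.
  m_2 = 19*2 - 27 = 11, d_2 = (748 - 11^2)/19 = 627/19 = 33, a_2 = floor((27 + 11)/33) = 1.
  m_3 = 33*1 - 11 = 22, d_3 = (748 - 22^2)/33 = 264/33 = 8, a_3 = floor((27 + 22)/8) = 6.
  m_4 = 8*6 - 22 = 26, d_4 = (748 - 26^2)/8 = 72/8 = 9, a_4 = floor((27 + 26)/9) = 5.
  m_5 = 9*5 - 26 = 19, d_5 = (748 - 19^2)/9 = 387/9 = 43, a_5 = floor((27 + 19)/43) = 1.
  m_6 = 43*1 - 19 = 24, d_6 = (748 - 24^2)/43 = 172/43 = 4, a_6 = floor((27 + 24)/4) = 12.
  m_7 = 4*12 - 24 = 24, d_7 = (748 - 24^2)/4 = 172/4 = 43, a_7 = floor((27 + 24)/43) = 1.
  m_8 = 43*1 - 24 = 19, d_8 = (748 - 19^2)/43 = 387/43 = 9, a_8 = floor((27 + 19)/9) = 5.
  m_9 = 9*5 - 19 = 26, d_9 = (748 - 26^2)/9 = 72/9 = 8, a_9 = floor((27 + 26)/8) = 6.
  m_10 = 8*6 - 26 = 22, d_10 = (748 - 22^2)/8 = 264/8 = 33, a_10 = floor((27 + 22)/33) = 1.
  m_11 = 33*1 - 22 = 11, d_11 = (748 - 11^2)/33 = 627/33 = 19, a_11 = floor((27 + 11)/19) = 2.
  m_12 = 19*2 - 11 = 27, d_12 = (748 - 27^2)/19 = 19/19 = 1, a_12 = floor((27 + 27)/1) = 54.
  m_13 = 1*54 - 27 = 27, d_13 = (748 - 27^2)/1 = 19/1 = 19: (m_13, d_13) = (m_1, d_1) = (27, 19), so from here the quotients repeat a_1, ..., a_12; the period length is 12.
Hence the expansion of sqrt(748) is a_0 = 27 followed by the repeating block 2, 1, 6, 5, 1, 12, 1, 5, 6, 1, 2, 54 (period 12).

[27; overline(2, 1, 6, 5, 1, 12, 1, 5, 6, 1, 2, 54)]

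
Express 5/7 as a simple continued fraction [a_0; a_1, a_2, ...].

Run the Euclidean algorithm on 5 and 7; the successive quotients are the partial quotients a_0, a_1, ... (each step inverts the fractional part left over by the previous one):
  5 = 0*7 + 5, so a_0 = 0.
  7 = 1*5 + 2, so a_1 = 1.
  5 = 2*2 + 1, so a_2 = 2.
  2 = 2*1 + 0, so a_3 = 2.
The remainder reaches 0 after 4 divisions, so the expansion has 4 partial quotients, read off in order.

[0; 1, 2, 2]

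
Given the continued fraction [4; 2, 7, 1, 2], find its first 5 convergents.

Using the convergent recurrence p_i = a_i*p_{i-1} + p_{i-2}, q_i = a_i*q_{i-1} + q_{i-2} with p_{-2}=0, p_{-1}=1, q_{-2}=1, q_{-1}=0:
  i=0: a_0=4, p_0 = 4*1 + 0 = 4, q_0 = 4*0 + 1 = 1.
  i=1: a_1=2, p_1 = 2*4 + 1 = 9, q_1 = 2*1 + 0 = 2.
  i=2: a_2=7, p_2 = 7*9 + 4 = 67, q_2 = 7*2 + 1 = 15.
  i=3: a_3=1, p_3 = 1*67 + 9 = 76, q_3 = 1*15 + 2 = 17.
  i=4: a_4=2, p_4 = 2*76 + 67 = 219, q_4 = 2*17 + 15 = 49.

4/1, 9/2, 67/15, 76/17, 219/49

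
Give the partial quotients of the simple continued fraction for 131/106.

[1; 4, 4, 6]

Run the Euclidean algorithm on 131 and 106; the successive quotients are the partial quotients a_0, a_1, ... (each step inverts the fractional part left over by the previous one):
  131 = 1*106 + 25, so a_0 = 1.
  106 = 4*25 + 6, so a_1 = 4.
  25 = 4*6 + 1, so a_2 = 4.
  6 = 6*1 + 0, so a_3 = 6.
The remainder reaches 0 after 4 divisions, so the expansion has 4 partial quotients, read off in order.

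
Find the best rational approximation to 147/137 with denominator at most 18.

Expand x = 147/137 as a continued fraction with the Euclidean algorithm:
  147 = 1*137 + 10, so a_0 = 1.
  137 = 13*10 + 7, so a_1 = 13.
  10 = 1*7 + 3, so a_2 = 1.
  7 = 2*3 + 1, so a_3 = 2.
  3 = 3*1 + 0, so a_4 = 3.
so x = [1; 13, 1, 2, 3].
Convergents (p_i = a_i*p_{i-1} + p_{i-2}, q_i = a_i*q_{i-1} + q_{i-2} with p_{-2}=0, p_{-1}=1, q_{-2}=1, q_{-1}=0), until the denominator exceeds 18:
  i=0: a_0=1, p_0 = 1*1 + 0 = 1, q_0 = 1*0 + 1 = 1.
  i=1: a_1=13, p_1 = 13*1 + 1 = 14, q_1 = 13*1 + 0 = 13.
  i=2: a_2=1, p_2 = 1*14 + 1 = 15, q_2 = 1*13 + 1 = 14.
  i=3: a_3=2, p_3 = 2*15 + 14 = 44, q_3 = 2*14 + 13 = 41.
q_3 = 41 > 18, so the last convergent with denominator <= 18 is p_2/q_2 = 15/14.
The closest fraction with denominator <= 18 is either p_2/q_2 or the intermediate fraction (k*p_2 + p_1)/(k*q_2 + q_1) with the largest k >= 1 whose denominator stays <= 18; these approach x as k grows, and every other convergent or intermediate fraction in range is farther away.
Largest k: floor((18 - q_1)/q_2) = floor((18 - 13)/14) = 0.
Since k = 0, no intermediate fraction beyond p_2/q_2 has denominator <= 18, so the convergent 15/14 is the closest (its error is |147*14 - 15*137|/(137*14) = 3/1918).

15/14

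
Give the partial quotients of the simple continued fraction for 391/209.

[1; 1, 6, 1, 2, 1, 6]

Run the Euclidean algorithm on 391 and 209; the successive quotients are the partial quotients a_0, a_1, ... (each step inverts the fractional part left over by the previous one):
  391 = 1*209 + 182, so a_0 = 1.
  209 = 1*182 + 27, so a_1 = 1.
  182 = 6*27 + 20, so a_2 = 6.
  27 = 1*20 + 7, so a_3 = 1.
  20 = 2*7 + 6, so a_4 = 2.
  7 = 1*6 + 1, so a_5 = 1.
  6 = 6*1 + 0, so a_6 = 6.
The remainder reaches 0 after 7 divisions, so the expansion has 7 partial quotients, read off in order.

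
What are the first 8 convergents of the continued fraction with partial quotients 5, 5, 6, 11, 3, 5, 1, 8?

Using the convergent recurrence p_i = a_i*p_{i-1} + p_{i-2}, q_i = a_i*q_{i-1} + q_{i-2} with p_{-2}=0, p_{-1}=1, q_{-2}=1, q_{-1}=0:
  i=0: a_0=5, p_0 = 5*1 + 0 = 5, q_0 = 5*0 + 1 = 1.
  i=1: a_1=5, p_1 = 5*5 + 1 = 26, q_1 = 5*1 + 0 = 5.
  i=2: a_2=6, p_2 = 6*26 + 5 = 161, q_2 = 6*5 + 1 = 31.
  i=3: a_3=11, p_3 = 11*161 + 26 = 1797, q_3 = 11*31 + 5 = 346.
  i=4: a_4=3, p_4 = 3*1797 + 161 = 5552, q_4 = 3*346 + 31 = 1069.
  i=5: a_5=5, p_5 = 5*5552 + 1797 = 29557, q_5 = 5*1069 + 346 = 5691.
  i=6: a_6=1, p_6 = 1*29557 + 5552 = 35109, q_6 = 1*5691 + 1069 = 6760.
  i=7: a_7=8, p_7 = 8*35109 + 29557 = 310429, q_7 = 8*6760 + 5691 = 59771.

5/1, 26/5, 161/31, 1797/346, 5552/1069, 29557/5691, 35109/6760, 310429/59771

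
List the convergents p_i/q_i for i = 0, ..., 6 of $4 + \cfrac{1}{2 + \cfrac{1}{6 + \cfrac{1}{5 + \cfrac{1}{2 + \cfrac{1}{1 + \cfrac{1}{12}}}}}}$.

Using the convergent recurrence p_i = a_i*p_{i-1} + p_{i-2}, q_i = a_i*q_{i-1} + q_{i-2} with p_{-2}=0, p_{-1}=1, q_{-2}=1, q_{-1}=0:
  i=0: a_0=4, p_0 = 4*1 + 0 = 4, q_0 = 4*0 + 1 = 1.
  i=1: a_1=2, p_1 = 2*4 + 1 = 9, q_1 = 2*1 + 0 = 2.
  i=2: a_2=6, p_2 = 6*9 + 4 = 58, q_2 = 6*2 + 1 = 13.
  i=3: a_3=5, p_3 = 5*58 + 9 = 299, q_3 = 5*13 + 2 = 67.
  i=4: a_4=2, p_4 = 2*299 + 58 = 656, q_4 = 2*67 + 13 = 147.
  i=5: a_5=1, p_5 = 1*656 + 299 = 955, q_5 = 1*147 + 67 = 214.
  i=6: a_6=12, p_6 = 12*955 + 656 = 12116, q_6 = 12*214 + 147 = 2715.

4/1, 9/2, 58/13, 299/67, 656/147, 955/214, 12116/2715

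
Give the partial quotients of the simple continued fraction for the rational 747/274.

Run the Euclidean algorithm on 747 and 274; the successive quotients are the partial quotients a_0, a_1, ... (each step inverts the fractional part left over by the previous one):
  747 = 2*274 + 199, so a_0 = 2.
  274 = 1*199 + 75, so a_1 = 1.
  199 = 2*75 + 49, so a_2 = 2.
  75 = 1*49 + 26, so a_3 = 1.
  49 = 1*26 + 23, so a_4 = 1.
  26 = 1*23 + 3, so a_5 = 1.
  23 = 7*3 + 2, so a_6 = 7.
  3 = 1*2 + 1, so a_7 = 1.
  2 = 2*1 + 0, so a_8 = 2.
The remainder reaches 0 after 9 divisions, so the expansion has 9 partial quotients, read off in order.

[2; 1, 2, 1, 1, 1, 7, 1, 2]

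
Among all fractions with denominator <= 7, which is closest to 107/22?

Expand x = 107/22 as a continued fraction with the Euclidean algorithm:
  107 = 4*22 + 19, so a_0 = 4.
  22 = 1*19 + 3, so a_1 = 1.
  19 = 6*3 + 1, so a_2 = 6.
  3 = 3*1 + 0, so a_3 = 3.
so x = [4; 1, 6, 3].
Convergents (p_i = a_i*p_{i-1} + p_{i-2}, q_i = a_i*q_{i-1} + q_{i-2} with p_{-2}=0, p_{-1}=1, q_{-2}=1, q_{-1}=0), until the denominator exceeds 7:
  i=0: a_0=4, p_0 = 4*1 + 0 = 4, q_0 = 4*0 + 1 = 1.
  i=1: a_1=1, p_1 = 1*4 + 1 = 5, q_1 = 1*1 + 0 = 1.
  i=2: a_2=6, p_2 = 6*5 + 4 = 34, q_2 = 6*1 + 1 = 7.
  i=3: a_3=3, p_3 = 3*34 + 5 = 107, q_3 = 3*7 + 1 = 22.
q_3 = 22 > 7, so the last convergent with denominator <= 7 is p_2/q_2 = 34/7.
The closest fraction with denominator <= 7 is either p_2/q_2 or the intermediate fraction (k*p_2 + p_1)/(k*q_2 + q_1) with the largest k >= 1 whose denominator stays <= 7; these approach x as k grows, and every other convergent or intermediate fraction in range is farther away.
Largest k: floor((7 - q_1)/q_2) = floor((7 - 1)/7) = 0.
Since k = 0, no intermediate fraction beyond p_2/q_2 has denominator <= 7, so the convergent 34/7 is the closest (its error is |107*7 - 34*22|/(22*7) = 1/154).

34/7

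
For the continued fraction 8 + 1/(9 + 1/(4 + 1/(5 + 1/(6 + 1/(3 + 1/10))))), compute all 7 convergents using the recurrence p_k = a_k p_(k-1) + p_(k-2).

Using the convergent recurrence p_i = a_i*p_{i-1} + p_{i-2}, q_i = a_i*q_{i-1} + q_{i-2} with p_{-2}=0, p_{-1}=1, q_{-2}=1, q_{-1}=0:
  i=0: a_0=8, p_0 = 8*1 + 0 = 8, q_0 = 8*0 + 1 = 1.
  i=1: a_1=9, p_1 = 9*8 + 1 = 73, q_1 = 9*1 + 0 = 9.
  i=2: a_2=4, p_2 = 4*73 + 8 = 300, q_2 = 4*9 + 1 = 37.
  i=3: a_3=5, p_3 = 5*300 + 73 = 1573, q_3 = 5*37 + 9 = 194.
  i=4: a_4=6, p_4 = 6*1573 + 300 = 9738, q_4 = 6*194 + 37 = 1201.
  i=5: a_5=3, p_5 = 3*9738 + 1573 = 30787, q_5 = 3*1201 + 194 = 3797.
  i=6: a_6=10, p_6 = 10*30787 + 9738 = 317608, q_6 = 10*3797 + 1201 = 39171.

8/1, 73/9, 300/37, 1573/194, 9738/1201, 30787/3797, 317608/39171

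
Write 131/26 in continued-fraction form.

Run the Euclidean algorithm on 131 and 26; the successive quotients are the partial quotients a_0, a_1, ... (each step inverts the fractional part left over by the previous one):
  131 = 5*26 + 1, so a_0 = 5.
  26 = 26*1 + 0, so a_1 = 26.
The remainder reaches 0 after 2 divisions, so the expansion has 2 partial quotients, read off in order.

[5; 26]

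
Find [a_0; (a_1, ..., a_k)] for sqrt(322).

[17; (1, 16, 1, 34)]

Write x_i = (sqrt(322) + m_i)/d_i with (m_0, d_0) = (0, 1). a_0 = floor(sqrt(322)) = 17, since 17^2 = 289 <= 322 < 324 = 18^2.
Iterate m_{i+1} = d_i*a_i - m_i, d_{i+1} = (322 - m_{i+1}^2)/d_i, a_{i+1} = floor((a_0 + m_{i+1})/d_{i+1}):
  m_1 = 1*17 - 0 = 17, d_1 = (322 - 17^2)/1 = 33/1 = 33, a_1 = floor((17 + 17)/33) = 1.
  m_2 = 33*1 - 17 = 16, d_2 = (322 - 16^2)/33 = 66/33 = 2, a_2 = floor((17 + 16)/2) = 16.
  m_3 = 2*16 - 16 = 16, d_3 = (322 - 16^2)/2 = 66/2 = 33, a_3 = floor((17 + 16)/33) = 1.
  m_4 = 33*1 - 16 = 17, d_4 = (322 - 17^2)/33 = 33/33 = 1, a_4 = floor((17 + 17)/1) = 34.
  m_5 = 1*34 - 17 = 17, d_5 = (322 - 17^2)/1 = 33/1 = 33: (m_5, d_5) = (m_1, d_1) = (17, 33), so from here the quotients repeat a_1, ..., a_4; the period length is 4.
Hence the expansion of sqrt(322) is a_0 = 17 followed by the repeating block 1, 16, 1, 34 (period 4).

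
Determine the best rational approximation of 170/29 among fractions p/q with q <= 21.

Expand x = 170/29 as a continued fraction with the Euclidean algorithm:
  170 = 5*29 + 25, so a_0 = 5.
  29 = 1*25 + 4, so a_1 = 1.
  25 = 6*4 + 1, so a_2 = 6.
  4 = 4*1 + 0, so a_3 = 4.
so x = [5; 1, 6, 4].
Convergents (p_i = a_i*p_{i-1} + p_{i-2}, q_i = a_i*q_{i-1} + q_{i-2} with p_{-2}=0, p_{-1}=1, q_{-2}=1, q_{-1}=0), until the denominator exceeds 21:
  i=0: a_0=5, p_0 = 5*1 + 0 = 5, q_0 = 5*0 + 1 = 1.
  i=1: a_1=1, p_1 = 1*5 + 1 = 6, q_1 = 1*1 + 0 = 1.
  i=2: a_2=6, p_2 = 6*6 + 5 = 41, q_2 = 6*1 + 1 = 7.
  i=3: a_3=4, p_3 = 4*41 + 6 = 170, q_3 = 4*7 + 1 = 29.
q_3 = 29 > 21, so the last convergent with denominator <= 21 is p_2/q_2 = 41/7.
The closest fraction with denominator <= 21 is either p_2/q_2 or the intermediate fraction (k*p_2 + p_1)/(k*q_2 + q_1) with the largest k >= 1 whose denominator stays <= 21; these approach x as k grows, and every other convergent or intermediate fraction in range is farther away.
Largest k: floor((21 - q_1)/q_2) = floor((21 - 1)/7) = 2.
That gives (2*41 + 6)/(2*7 + 1) = 88/15.
Compare the errors: |x - 41/7| = |170*7 - 41*29|/(29*7) = 1/203, and |x - 88/15| = |170*15 - 88*29|/(29*15) = 2/435.
Cross-multiplying, 2*203 = 406 < 435 = 1*435, so 2/435 is smaller: the intermediate fraction 88/15 is closer to x than 41/7.

88/15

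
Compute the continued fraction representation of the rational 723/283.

Run the Euclidean algorithm on 723 and 283; the successive quotients are the partial quotients a_0, a_1, ... (each step inverts the fractional part left over by the previous one):
  723 = 2*283 + 157, so a_0 = 2.
  283 = 1*157 + 126, so a_1 = 1.
  157 = 1*126 + 31, so a_2 = 1.
  126 = 4*31 + 2, so a_3 = 4.
  31 = 15*2 + 1, so a_4 = 15.
  2 = 2*1 + 0, so a_5 = 2.
The remainder reaches 0 after 6 divisions, so the expansion has 6 partial quotients, read off in order.

[2; 1, 1, 4, 15, 2]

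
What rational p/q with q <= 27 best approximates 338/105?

Expand x = 338/105 as a continued fraction with the Euclidean algorithm:
  338 = 3*105 + 23, so a_0 = 3.
  105 = 4*23 + 13, so a_1 = 4.
  23 = 1*13 + 10, so a_2 = 1.
  13 = 1*10 + 3, so a_3 = 1.
  10 = 3*3 + 1, so a_4 = 3.
  3 = 3*1 + 0, so a_5 = 3.
so x = [3; 4, 1, 1, 3, 3].
Convergents (p_i = a_i*p_{i-1} + p_{i-2}, q_i = a_i*q_{i-1} + q_{i-2} with p_{-2}=0, p_{-1}=1, q_{-2}=1, q_{-1}=0), until the denominator exceeds 27:
  i=0: a_0=3, p_0 = 3*1 + 0 = 3, q_0 = 3*0 + 1 = 1.
  i=1: a_1=4, p_1 = 4*3 + 1 = 13, q_1 = 4*1 + 0 = 4.
  i=2: a_2=1, p_2 = 1*13 + 3 = 16, q_2 = 1*4 + 1 = 5.
  i=3: a_3=1, p_3 = 1*16 + 13 = 29, q_3 = 1*5 + 4 = 9.
  i=4: a_4=3, p_4 = 3*29 + 16 = 103, q_4 = 3*9 + 5 = 32.
q_4 = 32 > 27, so the last convergent with denominator <= 27 is p_3/q_3 = 29/9.
The closest fraction with denominator <= 27 is either p_3/q_3 or the intermediate fraction (k*p_3 + p_2)/(k*q_3 + q_2) with the largest k >= 1 whose denominator stays <= 27; these approach x as k grows, and every other convergent or intermediate fraction in range is farther away.
Largest k: floor((27 - q_2)/q_3) = floor((27 - 5)/9) = 2.
That gives (2*29 + 16)/(2*9 + 5) = 74/23.
Compare the errors: |x - 29/9| = |338*9 - 29*105|/(105*9) = 3/945, and |x - 74/23| = |338*23 - 74*105|/(105*23) = 4/2415.
Cross-multiplying, 4*945 = 3780 < 7245 = 3*2415, so 4/2415 is smaller: the intermediate fraction 74/23 is closer to x than 29/9.

74/23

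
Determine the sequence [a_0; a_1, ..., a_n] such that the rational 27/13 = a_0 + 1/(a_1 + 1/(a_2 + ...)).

[2; 13]

Run the Euclidean algorithm on 27 and 13; the successive quotients are the partial quotients a_0, a_1, ... (each step inverts the fractional part left over by the previous one):
  27 = 2*13 + 1, so a_0 = 2.
  13 = 13*1 + 0, so a_1 = 13.
The remainder reaches 0 after 2 divisions, so the expansion has 2 partial quotients, read off in order.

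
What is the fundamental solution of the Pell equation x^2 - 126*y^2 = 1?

First expand sqrt(126) as a continued fraction. With x_i = (sqrt(126) + m_i)/d_i and (m_0, d_0) = (0, 1): a_0 = floor(sqrt(126)) = 11, since 11^2 = 121 <= 126 < 144 = 12^2.
Iterate m_{i+1} = d_i*a_i - m_i, d_{i+1} = (126 - m_{i+1}^2)/d_i, a_{i+1} = floor((a_0 + m_{i+1})/d_{i+1}):
  m_1 = 1*11 - 0 = 11, d_1 = (126 - 11^2)/1 = 5/1 = 5, a_1 = floor((11 + 11)/5) = 4.
  m_2 = 5*4 - 11 = 9, d_2 = (126 - 9^2)/5 = 45/5 = 9, a_2 = floor((11 + 9)/9) = 2.
  m_3 = 9*2 - 9 = 9, d_3 = (126 - 9^2)/9 = 45/9 = 5, a_3 = floor((11 + 9)/5) = 4.
  m_4 = 5*4 - 9 = 11, d_4 = (126 - 11^2)/5 = 5/5 = 1, a_4 = floor((11 + 11)/1) = 22.
  m_5 = 1*22 - 11 = 11, d_5 = (126 - 11^2)/1 = 5/1 = 5: (m_5, d_5) = (m_1, d_1) = (11, 5), so from here the quotients repeat a_1, ..., a_4; the period length is 4.
So sqrt(126) = [11; (4, 2, 4, 22)] with period length k = 4.
k is even, so the fundamental solution of x^2 - 126y^2 = 1 is (p_{k-1}, q_{k-1}) = (p_3, q_3); compute convergents through index 3.
Convergents (p_i = a_i*p_{i-1} + p_{i-2}, q_i = a_i*q_{i-1} + q_{i-2} with p_{-2}=0, p_{-1}=1, q_{-2}=1, q_{-1}=0):
  i=0: a_0=11, p_0 = 11*1 + 0 = 11, q_0 = 11*0 + 1 = 1.
  i=1: a_1=4, p_1 = 4*11 + 1 = 45, q_1 = 4*1 + 0 = 4.
  i=2: a_2=2, p_2 = 2*45 + 11 = 101, q_2 = 2*4 + 1 = 9.
  i=3: a_3=4, p_3 = 4*101 + 45 = 449, q_3 = 4*9 + 4 = 40.
Check: 449^2 - 126*40^2 = 201601 - 201600 = 1, so (x, y) = (449, 40) solves the equation, and by the theorem it is the least positive solution.

(x, y) = (449, 40)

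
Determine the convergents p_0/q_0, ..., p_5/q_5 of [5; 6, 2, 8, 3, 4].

Using the convergent recurrence p_i = a_i*p_{i-1} + p_{i-2}, q_i = a_i*q_{i-1} + q_{i-2} with p_{-2}=0, p_{-1}=1, q_{-2}=1, q_{-1}=0:
  i=0: a_0=5, p_0 = 5*1 + 0 = 5, q_0 = 5*0 + 1 = 1.
  i=1: a_1=6, p_1 = 6*5 + 1 = 31, q_1 = 6*1 + 0 = 6.
  i=2: a_2=2, p_2 = 2*31 + 5 = 67, q_2 = 2*6 + 1 = 13.
  i=3: a_3=8, p_3 = 8*67 + 31 = 567, q_3 = 8*13 + 6 = 110.
  i=4: a_4=3, p_4 = 3*567 + 67 = 1768, q_4 = 3*110 + 13 = 343.
  i=5: a_5=4, p_5 = 4*1768 + 567 = 7639, q_5 = 4*343 + 110 = 1482.

5/1, 31/6, 67/13, 567/110, 1768/343, 7639/1482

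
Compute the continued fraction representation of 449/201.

[2; 4, 3, 1, 1, 1, 1, 2]

Run the Euclidean algorithm on 449 and 201; the successive quotients are the partial quotients a_0, a_1, ... (each step inverts the fractional part left over by the previous one):
  449 = 2*201 + 47, so a_0 = 2.
  201 = 4*47 + 13, so a_1 = 4.
  47 = 3*13 + 8, so a_2 = 3.
  13 = 1*8 + 5, so a_3 = 1.
  8 = 1*5 + 3, so a_4 = 1.
  5 = 1*3 + 2, so a_5 = 1.
  3 = 1*2 + 1, so a_6 = 1.
  2 = 2*1 + 0, so a_7 = 2.
The remainder reaches 0 after 8 divisions, so the expansion has 8 partial quotients, read off in order.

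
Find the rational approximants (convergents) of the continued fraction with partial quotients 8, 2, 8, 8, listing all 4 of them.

8/1, 17/2, 144/17, 1169/138

Using the convergent recurrence p_i = a_i*p_{i-1} + p_{i-2}, q_i = a_i*q_{i-1} + q_{i-2} with p_{-2}=0, p_{-1}=1, q_{-2}=1, q_{-1}=0:
  i=0: a_0=8, p_0 = 8*1 + 0 = 8, q_0 = 8*0 + 1 = 1.
  i=1: a_1=2, p_1 = 2*8 + 1 = 17, q_1 = 2*1 + 0 = 2.
  i=2: a_2=8, p_2 = 8*17 + 8 = 144, q_2 = 8*2 + 1 = 17.
  i=3: a_3=8, p_3 = 8*144 + 17 = 1169, q_3 = 8*17 + 2 = 138.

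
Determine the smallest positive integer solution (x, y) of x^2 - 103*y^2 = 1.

(x, y) = (227528, 22419)

First expand sqrt(103) as a continued fraction. With x_i = (sqrt(103) + m_i)/d_i and (m_0, d_0) = (0, 1): a_0 = floor(sqrt(103)) = 10, since 10^2 = 100 <= 103 < 121 = 11^2.
Iterate m_{i+1} = d_i*a_i - m_i, d_{i+1} = (103 - m_{i+1}^2)/d_i, a_{i+1} = floor((a_0 + m_{i+1})/d_{i+1}):
  m_1 = 1*10 - 0 = 10, d_1 = (103 - 10^2)/1 = 3/1 = 3, a_1 = floor((10 + 10)/3) = 6.
  m_2 = 3*6 - 10 = 8, d_2 = (103 - 8^2)/3 = 39/3 = 13, a_2 = floor((10 + 8)/13) = 1.
  m_3 = 13*1 - 8 = 5, d_3 = (103 - 5^2)/13 = 78/13 = 6, a_3 = floor((10 + 5)/6) = 2.
  m_4 = 6*2 - 5 = 7, d_4 = (103 - 7^2)/6 = 54/6 = 9, a_4 = floor((10 + 7)/9) = 1.
  m_5 = 9*1 - 7 = 2, d_5 = (103 - 2^2)/9 = 99/9 = 11, a_5 = floor((10 + 2)/11) = 1.
  m_6 = 11*1 - 2 = 9, d_6 = (103 - 9^2)/11 = 22/11 = 2, a_6 = floor((10 + 9)/2) = 9.
  m_7 = 2*9 - 9 = 9, d_7 = (103 - 9^2)/2 = 22/2 = 11, a_7 = floor((10 + 9)/11) = 1.
  m_8 = 11*1 - 9 = 2, d_8 = (103 - 2^2)/11 = 99/11 = 9, a_8 = floor((10 + 2)/9) = 1.
  m_9 = 9*1 - 2 = 7, d_9 = (103 - 7^2)/9 = 54/9 = 6, a_9 = floor((10 + 7)/6) = 2.
  m_10 = 6*2 - 7 = 5, d_10 = (103 - 5^2)/6 = 78/6 = 13, a_10 = floor((10 + 5)/13) = 1.
  m_11 = 13*1 - 5 = 8, d_11 = (103 - 8^2)/13 = 39/13 = 3, a_11 = floor((10 + 8)/3) = 6.
  m_12 = 3*6 - 8 = 10, d_12 = (103 - 10^2)/3 = 3/3 = 1, a_12 = floor((10 + 10)/1) = 20.
  m_13 = 1*20 - 10 = 10, d_13 = (103 - 10^2)/1 = 3/1 = 3: (m_13, d_13) = (m_1, d_1) = (10, 3), so from here the quotients repeat a_1, ..., a_12; the period length is 12.
So sqrt(103) = [10; (6, 1, 2, 1, 1, 9, 1, 1, 2, 1, 6, 20)] with period length k = 12.
k is even, so the fundamental solution of x^2 - 103y^2 = 1 is (p_{k-1}, q_{k-1}) = (p_11, q_11); compute convergents through index 11.
Convergents (p_i = a_i*p_{i-1} + p_{i-2}, q_i = a_i*q_{i-1} + q_{i-2} with p_{-2}=0, p_{-1}=1, q_{-2}=1, q_{-1}=0):
  i=0: a_0=10, p_0 = 10*1 + 0 = 10, q_0 = 10*0 + 1 = 1.
  i=1: a_1=6, p_1 = 6*10 + 1 = 61, q_1 = 6*1 + 0 = 6.
  i=2: a_2=1, p_2 = 1*61 + 10 = 71, q_2 = 1*6 + 1 = 7.
  i=3: a_3=2, p_3 = 2*71 + 61 = 203, q_3 = 2*7 + 6 = 20.
  i=4: a_4=1, p_4 = 1*203 + 71 = 274, q_4 = 1*20 + 7 = 27.
  i=5: a_5=1, p_5 = 1*274 + 203 = 477, q_5 = 1*27 + 20 = 47.
  i=6: a_6=9, p_6 = 9*477 + 274 = 4567, q_6 = 9*47 + 27 = 450.
  i=7: a_7=1, p_7 = 1*4567 + 477 = 5044, q_7 = 1*450 + 47 = 497.
  i=8: a_8=1, p_8 = 1*5044 + 4567 = 9611, q_8 = 1*497 + 450 = 947.
  i=9: a_9=2, p_9 = 2*9611 + 5044 = 24266, q_9 = 2*947 + 497 = 2391.
  i=10: a_10=1, p_10 = 1*24266 + 9611 = 33877, q_10 = 1*2391 + 947 = 3338.
  i=11: a_11=6, p_11 = 6*33877 + 24266 = 227528, q_11 = 6*3338 + 2391 = 22419.
Check: 227528^2 - 103*22419^2 = 51768990784 - 51768990783 = 1, so (x, y) = (227528, 22419) solves the equation, and by the theorem it is the least positive solution.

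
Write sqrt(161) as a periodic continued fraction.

[12; (1, 2, 4, 1, 2, 1, 4, 2, 1, 24)]

Write x_i = (sqrt(161) + m_i)/d_i with (m_0, d_0) = (0, 1). a_0 = floor(sqrt(161)) = 12, since 12^2 = 144 <= 161 < 169 = 13^2.
Iterate m_{i+1} = d_i*a_i - m_i, d_{i+1} = (161 - m_{i+1}^2)/d_i, a_{i+1} = floor((a_0 + m_{i+1})/d_{i+1}):
  m_1 = 1*12 - 0 = 12, d_1 = (161 - 12^2)/1 = 17/1 = 17, a_1 = floor((12 + 12)/17) = 1.
  m_2 = 17*1 - 12 = 5, d_2 = (161 - 5^2)/17 = 136/17 = 8, a_2 = floor((12 + 5)/8) = 2.
  m_3 = 8*2 - 5 = 11, d_3 = (161 - 11^2)/8 = 40/8 = 5, a_3 = floor((12 + 11)/5) = 4.
  m_4 = 5*4 - 11 = 9, d_4 = (161 - 9^2)/5 = 80/5 = 16, a_4 = floor((12 + 9)/16) = 1.
  m_5 = 16*1 - 9 = 7, d_5 = (161 - 7^2)/16 = 112/16 = 7, a_5 = floor((12 + 7)/7) = 2.
  m_6 = 7*2 - 7 = 7, d_6 = (161 - 7^2)/7 = 112/7 = 16, a_6 = floor((12 + 7)/16) = 1.
  m_7 = 16*1 - 7 = 9, d_7 = (161 - 9^2)/16 = 80/16 = 5, a_7 = floor((12 + 9)/5) = 4.
  m_8 = 5*4 - 9 = 11, d_8 = (161 - 11^2)/5 = 40/5 = 8, a_8 = floor((12 + 11)/8) = 2.
  m_9 = 8*2 - 11 = 5, d_9 = (161 - 5^2)/8 = 136/8 = 17, a_9 = floor((12 + 5)/17) = 1.
  m_10 = 17*1 - 5 = 12, d_10 = (161 - 12^2)/17 = 17/17 = 1, a_10 = floor((12 + 12)/1) = 24.
  m_11 = 1*24 - 12 = 12, d_11 = (161 - 12^2)/1 = 17/1 = 17: (m_11, d_11) = (m_1, d_1) = (12, 17), so from here the quotients repeat a_1, ..., a_10; the period length is 10.
Hence the expansion of sqrt(161) is a_0 = 12 followed by the repeating block 1, 2, 4, 1, 2, 1, 4, 2, 1, 24 (period 10).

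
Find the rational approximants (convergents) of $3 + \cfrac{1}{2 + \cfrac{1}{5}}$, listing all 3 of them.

3/1, 7/2, 38/11

Using the convergent recurrence p_i = a_i*p_{i-1} + p_{i-2}, q_i = a_i*q_{i-1} + q_{i-2} with p_{-2}=0, p_{-1}=1, q_{-2}=1, q_{-1}=0:
  i=0: a_0=3, p_0 = 3*1 + 0 = 3, q_0 = 3*0 + 1 = 1.
  i=1: a_1=2, p_1 = 2*3 + 1 = 7, q_1 = 2*1 + 0 = 2.
  i=2: a_2=5, p_2 = 5*7 + 3 = 38, q_2 = 5*2 + 1 = 11.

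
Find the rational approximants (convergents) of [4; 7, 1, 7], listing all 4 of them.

4/1, 29/7, 33/8, 260/63

Using the convergent recurrence p_i = a_i*p_{i-1} + p_{i-2}, q_i = a_i*q_{i-1} + q_{i-2} with p_{-2}=0, p_{-1}=1, q_{-2}=1, q_{-1}=0:
  i=0: a_0=4, p_0 = 4*1 + 0 = 4, q_0 = 4*0 + 1 = 1.
  i=1: a_1=7, p_1 = 7*4 + 1 = 29, q_1 = 7*1 + 0 = 7.
  i=2: a_2=1, p_2 = 1*29 + 4 = 33, q_2 = 1*7 + 1 = 8.
  i=3: a_3=7, p_3 = 7*33 + 29 = 260, q_3 = 7*8 + 7 = 63.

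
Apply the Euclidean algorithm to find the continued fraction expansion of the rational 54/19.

Run the Euclidean algorithm on 54 and 19; the successive quotients are the partial quotients a_0, a_1, ... (each step inverts the fractional part left over by the previous one):
  54 = 2*19 + 16, so a_0 = 2.
  19 = 1*16 + 3, so a_1 = 1.
  16 = 5*3 + 1, so a_2 = 5.
  3 = 3*1 + 0, so a_3 = 3.
The remainder reaches 0 after 4 divisions, so the expansion has 4 partial quotients, read off in order.

[2; 1, 5, 3]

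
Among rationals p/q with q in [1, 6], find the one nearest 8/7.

7/6

Expand x = 8/7 as a continued fraction with the Euclidean algorithm:
  8 = 1*7 + 1, so a_0 = 1.
  7 = 7*1 + 0, so a_1 = 7.
so x = [1; 7].
Convergents (p_i = a_i*p_{i-1} + p_{i-2}, q_i = a_i*q_{i-1} + q_{i-2} with p_{-2}=0, p_{-1}=1, q_{-2}=1, q_{-1}=0), until the denominator exceeds 6:
  i=0: a_0=1, p_0 = 1*1 + 0 = 1, q_0 = 1*0 + 1 = 1.
  i=1: a_1=7, p_1 = 7*1 + 1 = 8, q_1 = 7*1 + 0 = 7.
q_1 = 7 > 6, so the last convergent with denominator <= 6 is p_0/q_0 = 1/1.
The closest fraction with denominator <= 6 is either p_0/q_0 or the intermediate fraction (k*p_0 + p_{-1})/(k*q_0 + q_{-1}) with the largest k >= 1 whose denominator stays <= 6; these approach x as k grows, and every other convergent or intermediate fraction in range is farther away.
Largest k: floor((6 - q_{-1})/q_0) = floor((6 - 0)/1) = 6 (using the seeds p_{-1} = 1, q_{-1} = 0).
That gives (6*1 + 1)/(6*1 + 0) = 7/6.
Compare the errors: |x - 1/1| = |8*1 - 1*7|/(7*1) = 1/7, and |x - 7/6| = |8*6 - 7*7|/(7*6) = 1/42.
Cross-multiplying, 1*7 = 7 < 42 = 1*42, so 1/42 is smaller: the intermediate fraction 7/6 is closer to x than 1/1.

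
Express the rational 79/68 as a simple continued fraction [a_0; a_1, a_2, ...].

Run the Euclidean algorithm on 79 and 68; the successive quotients are the partial quotients a_0, a_1, ... (each step inverts the fractional part left over by the previous one):
  79 = 1*68 + 11, so a_0 = 1.
  68 = 6*11 + 2, so a_1 = 6.
  11 = 5*2 + 1, so a_2 = 5.
  2 = 2*1 + 0, so a_3 = 2.
The remainder reaches 0 after 4 divisions, so the expansion has 4 partial quotients, read off in order.

[1; 6, 5, 2]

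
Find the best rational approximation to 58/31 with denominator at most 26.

Expand x = 58/31 as a continued fraction with the Euclidean algorithm:
  58 = 1*31 + 27, so a_0 = 1.
  31 = 1*27 + 4, so a_1 = 1.
  27 = 6*4 + 3, so a_2 = 6.
  4 = 1*3 + 1, so a_3 = 1.
  3 = 3*1 + 0, so a_4 = 3.
so x = [1; 1, 6, 1, 3].
Convergents (p_i = a_i*p_{i-1} + p_{i-2}, q_i = a_i*q_{i-1} + q_{i-2} with p_{-2}=0, p_{-1}=1, q_{-2}=1, q_{-1}=0), until the denominator exceeds 26:
  i=0: a_0=1, p_0 = 1*1 + 0 = 1, q_0 = 1*0 + 1 = 1.
  i=1: a_1=1, p_1 = 1*1 + 1 = 2, q_1 = 1*1 + 0 = 1.
  i=2: a_2=6, p_2 = 6*2 + 1 = 13, q_2 = 6*1 + 1 = 7.
  i=3: a_3=1, p_3 = 1*13 + 2 = 15, q_3 = 1*7 + 1 = 8.
  i=4: a_4=3, p_4 = 3*15 + 13 = 58, q_4 = 3*8 + 7 = 31.
q_4 = 31 > 26, so the last convergent with denominator <= 26 is p_3/q_3 = 15/8.
The closest fraction with denominator <= 26 is either p_3/q_3 or the intermediate fraction (k*p_3 + p_2)/(k*q_3 + q_2) with the largest k >= 1 whose denominator stays <= 26; these approach x as k grows, and every other convergent or intermediate fraction in range is farther away.
Largest k: floor((26 - q_2)/q_3) = floor((26 - 7)/8) = 2.
That gives (2*15 + 13)/(2*8 + 7) = 43/23.
Compare the errors: |x - 15/8| = |58*8 - 15*31|/(31*8) = 1/248, and |x - 43/23| = |58*23 - 43*31|/(31*23) = 1/713.
Cross-multiplying, 1*248 = 248 < 713 = 1*713, so 1/713 is smaller: the intermediate fraction 43/23 is closer to x than 15/8.

43/23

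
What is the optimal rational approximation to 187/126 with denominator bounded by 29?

43/29

Expand x = 187/126 as a continued fraction with the Euclidean algorithm:
  187 = 1*126 + 61, so a_0 = 1.
  126 = 2*61 + 4, so a_1 = 2.
  61 = 15*4 + 1, so a_2 = 15.
  4 = 4*1 + 0, so a_3 = 4.
so x = [1; 2, 15, 4].
Convergents (p_i = a_i*p_{i-1} + p_{i-2}, q_i = a_i*q_{i-1} + q_{i-2} with p_{-2}=0, p_{-1}=1, q_{-2}=1, q_{-1}=0), until the denominator exceeds 29:
  i=0: a_0=1, p_0 = 1*1 + 0 = 1, q_0 = 1*0 + 1 = 1.
  i=1: a_1=2, p_1 = 2*1 + 1 = 3, q_1 = 2*1 + 0 = 2.
  i=2: a_2=15, p_2 = 15*3 + 1 = 46, q_2 = 15*2 + 1 = 31.
q_2 = 31 > 29, so the last convergent with denominator <= 29 is p_1/q_1 = 3/2.
The closest fraction with denominator <= 29 is either p_1/q_1 or the intermediate fraction (k*p_1 + p_0)/(k*q_1 + q_0) with the largest k >= 1 whose denominator stays <= 29; these approach x as k grows, and every other convergent or intermediate fraction in range is farther away.
Largest k: floor((29 - q_0)/q_1) = floor((29 - 1)/2) = 14.
That gives (14*3 + 1)/(14*2 + 1) = 43/29.
Compare the errors: |x - 3/2| = |187*2 - 3*126|/(126*2) = 4/252, and |x - 43/29| = |187*29 - 43*126|/(126*29) = 5/3654.
Cross-multiplying, 5*252 = 1260 < 14616 = 4*3654, so 5/3654 is smaller: the intermediate fraction 43/29 is closer to x than 3/2.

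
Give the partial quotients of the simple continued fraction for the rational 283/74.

[3; 1, 4, 1, 2, 4]

Run the Euclidean algorithm on 283 and 74; the successive quotients are the partial quotients a_0, a_1, ... (each step inverts the fractional part left over by the previous one):
  283 = 3*74 + 61, so a_0 = 3.
  74 = 1*61 + 13, so a_1 = 1.
  61 = 4*13 + 9, so a_2 = 4.
  13 = 1*9 + 4, so a_3 = 1.
  9 = 2*4 + 1, so a_4 = 2.
  4 = 4*1 + 0, so a_5 = 4.
The remainder reaches 0 after 6 divisions, so the expansion has 6 partial quotients, read off in order.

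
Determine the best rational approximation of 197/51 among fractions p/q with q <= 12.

27/7

Expand x = 197/51 as a continued fraction with the Euclidean algorithm:
  197 = 3*51 + 44, so a_0 = 3.
  51 = 1*44 + 7, so a_1 = 1.
  44 = 6*7 + 2, so a_2 = 6.
  7 = 3*2 + 1, so a_3 = 3.
  2 = 2*1 + 0, so a_4 = 2.
so x = [3; 1, 6, 3, 2].
Convergents (p_i = a_i*p_{i-1} + p_{i-2}, q_i = a_i*q_{i-1} + q_{i-2} with p_{-2}=0, p_{-1}=1, q_{-2}=1, q_{-1}=0), until the denominator exceeds 12:
  i=0: a_0=3, p_0 = 3*1 + 0 = 3, q_0 = 3*0 + 1 = 1.
  i=1: a_1=1, p_1 = 1*3 + 1 = 4, q_1 = 1*1 + 0 = 1.
  i=2: a_2=6, p_2 = 6*4 + 3 = 27, q_2 = 6*1 + 1 = 7.
  i=3: a_3=3, p_3 = 3*27 + 4 = 85, q_3 = 3*7 + 1 = 22.
q_3 = 22 > 12, so the last convergent with denominator <= 12 is p_2/q_2 = 27/7.
The closest fraction with denominator <= 12 is either p_2/q_2 or the intermediate fraction (k*p_2 + p_1)/(k*q_2 + q_1) with the largest k >= 1 whose denominator stays <= 12; these approach x as k grows, and every other convergent or intermediate fraction in range is farther away.
Largest k: floor((12 - q_1)/q_2) = floor((12 - 1)/7) = 1.
That gives (1*27 + 4)/(1*7 + 1) = 31/8.
Compare the errors: |x - 27/7| = |197*7 - 27*51|/(51*7) = 2/357, and |x - 31/8| = |197*8 - 31*51|/(51*8) = 5/408.
Cross-multiplying, 2*408 = 816 < 1785 = 5*357, so 2/357 is smaller: the convergent 27/7 is closer to x than 31/8.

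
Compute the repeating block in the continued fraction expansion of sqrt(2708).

[52; (26, 104)]

Write x_i = (sqrt(2708) + m_i)/d_i with (m_0, d_0) = (0, 1). a_0 = floor(sqrt(2708)) = 52, since 52^2 = 2704 <= 2708 < 2809 = 53^2.
Iterate m_{i+1} = d_i*a_i - m_i, d_{i+1} = (2708 - m_{i+1}^2)/d_i, a_{i+1} = floor((a_0 + m_{i+1})/d_{i+1}):
  m_1 = 1*52 - 0 = 52, d_1 = (2708 - 52^2)/1 = 4/1 = 4, a_1 = floor((52 + 52)/4) = 26.
  m_2 = 4*26 - 52 = 52, d_2 = (2708 - 52^2)/4 = 4/4 = 1, a_2 = floor((52 + 52)/1) = 104.
  m_3 = 1*104 - 52 = 52, d_3 = (2708 - 52^2)/1 = 4/1 = 4: (m_3, d_3) = (m_1, d_1) = (52, 4), so from here the quotients repeat a_1, a_2; the period length is 2.
Hence the expansion of sqrt(2708) is a_0 = 52 followed by the repeating block 26, 104 (period 2).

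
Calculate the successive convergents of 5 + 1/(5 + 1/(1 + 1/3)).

Using the convergent recurrence p_i = a_i*p_{i-1} + p_{i-2}, q_i = a_i*q_{i-1} + q_{i-2} with p_{-2}=0, p_{-1}=1, q_{-2}=1, q_{-1}=0:
  i=0: a_0=5, p_0 = 5*1 + 0 = 5, q_0 = 5*0 + 1 = 1.
  i=1: a_1=5, p_1 = 5*5 + 1 = 26, q_1 = 5*1 + 0 = 5.
  i=2: a_2=1, p_2 = 1*26 + 5 = 31, q_2 = 1*5 + 1 = 6.
  i=3: a_3=3, p_3 = 3*31 + 26 = 119, q_3 = 3*6 + 5 = 23.

5/1, 26/5, 31/6, 119/23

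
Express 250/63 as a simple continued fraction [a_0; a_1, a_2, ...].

Run the Euclidean algorithm on 250 and 63; the successive quotients are the partial quotients a_0, a_1, ... (each step inverts the fractional part left over by the previous one):
  250 = 3*63 + 61, so a_0 = 3.
  63 = 1*61 + 2, so a_1 = 1.
  61 = 30*2 + 1, so a_2 = 30.
  2 = 2*1 + 0, so a_3 = 2.
The remainder reaches 0 after 4 divisions, so the expansion has 4 partial quotients, read off in order.

[3; 1, 30, 2]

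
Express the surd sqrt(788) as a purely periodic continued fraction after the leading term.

[28; (14, 56)]

Write x_i = (sqrt(788) + m_i)/d_i with (m_0, d_0) = (0, 1). a_0 = floor(sqrt(788)) = 28, since 28^2 = 784 <= 788 < 841 = 29^2.
Iterate m_{i+1} = d_i*a_i - m_i, d_{i+1} = (788 - m_{i+1}^2)/d_i, a_{i+1} = floor((a_0 + m_{i+1})/d_{i+1}):
  m_1 = 1*28 - 0 = 28, d_1 = (788 - 28^2)/1 = 4/1 = 4, a_1 = floor((28 + 28)/4) = 14.
  m_2 = 4*14 - 28 = 28, d_2 = (788 - 28^2)/4 = 4/4 = 1, a_2 = floor((28 + 28)/1) = 56.
  m_3 = 1*56 - 28 = 28, d_3 = (788 - 28^2)/1 = 4/1 = 4: (m_3, d_3) = (m_1, d_1) = (28, 4), so from here the quotients repeat a_1, a_2; the period length is 2.
Hence the expansion of sqrt(788) is a_0 = 28 followed by the repeating block 14, 56 (period 2).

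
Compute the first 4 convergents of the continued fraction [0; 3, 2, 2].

Using the convergent recurrence p_i = a_i*p_{i-1} + p_{i-2}, q_i = a_i*q_{i-1} + q_{i-2} with p_{-2}=0, p_{-1}=1, q_{-2}=1, q_{-1}=0:
  i=0: a_0=0, p_0 = 0*1 + 0 = 0, q_0 = 0*0 + 1 = 1.
  i=1: a_1=3, p_1 = 3*0 + 1 = 1, q_1 = 3*1 + 0 = 3.
  i=2: a_2=2, p_2 = 2*1 + 0 = 2, q_2 = 2*3 + 1 = 7.
  i=3: a_3=2, p_3 = 2*2 + 1 = 5, q_3 = 2*7 + 3 = 17.

0/1, 1/3, 2/7, 5/17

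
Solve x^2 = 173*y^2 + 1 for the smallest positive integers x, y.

(x, y) = (2499849, 190060)

First expand sqrt(173) as a continued fraction. With x_i = (sqrt(173) + m_i)/d_i and (m_0, d_0) = (0, 1): a_0 = floor(sqrt(173)) = 13, since 13^2 = 169 <= 173 < 196 = 14^2.
Iterate m_{i+1} = d_i*a_i - m_i, d_{i+1} = (173 - m_{i+1}^2)/d_i, a_{i+1} = floor((a_0 + m_{i+1})/d_{i+1}):
  m_1 = 1*13 - 0 = 13, d_1 = (173 - 13^2)/1 = 4/1 = 4, a_1 = floor((13 + 13)/4) = 6.
  m_2 = 4*6 - 13 = 11, d_2 = (173 - 11^2)/4 = 52/4 = 13, a_2 = floor((13 + 11)/13) = 1.
  m_3 = 13*1 - 11 = 2, d_3 = (173 - 2^2)/13 = 169/13 = 13, a_3 = floor((13 + 2)/13) = 1.
  m_4 = 13*1 - 2 = 11, d_4 = (173 - 11^2)/13 = 52/13 = 4, a_4 = floor((13 + 11)/4) = 6.
  m_5 = 4*6 - 11 = 13, d_5 = (173 - 13^2)/4 = 4/4 = 1, a_5 = floor((13 + 13)/1) = 26.
  m_6 = 1*26 - 13 = 13, d_6 = (173 - 13^2)/1 = 4/1 = 4: (m_6, d_6) = (m_1, d_1) = (13, 4), so from here the quotients repeat a_1, ..., a_5; the period length is 5.
So sqrt(173) = [13; (6, 1, 1, 6, 26)] with period length k = 5.
k is odd, so (p_{k-1}, q_{k-1}) only solves x^2 - 173y^2 = -1 and the fundamental solution of x^2 - 173y^2 = 1 is (p_{2k-1}, q_{2k-1}) = (p_9, q_9); compute convergents through index 9, running through the period twice.
Convergents (p_i = a_i*p_{i-1} + p_{i-2}, q_i = a_i*q_{i-1} + q_{i-2} with p_{-2}=0, p_{-1}=1, q_{-2}=1, q_{-1}=0):
  i=0: a_0=13, p_0 = 13*1 + 0 = 13, q_0 = 13*0 + 1 = 1.
  i=1: a_1=6, p_1 = 6*13 + 1 = 79, q_1 = 6*1 + 0 = 6.
  i=2: a_2=1, p_2 = 1*79 + 13 = 92, q_2 = 1*6 + 1 = 7.
  i=3: a_3=1, p_3 = 1*92 + 79 = 171, q_3 = 1*7 + 6 = 13.
  i=4: a_4=6, p_4 = 6*171 + 92 = 1118, q_4 = 6*13 + 7 = 85.
  i=5: a_5=26, p_5 = 26*1118 + 171 = 29239, q_5 = 26*85 + 13 = 2223.
  i=6: a_6=6, p_6 = 6*29239 + 1118 = 176552, q_6 = 6*2223 + 85 = 13423.
  i=7: a_7=1, p_7 = 1*176552 + 29239 = 205791, q_7 = 1*13423 + 2223 = 15646.
  i=8: a_8=1, p_8 = 1*205791 + 176552 = 382343, q_8 = 1*15646 + 13423 = 29069.
  i=9: a_9=6, p_9 = 6*382343 + 205791 = 2499849, q_9 = 6*29069 + 15646 = 190060.
Indeed p_4^2 - 173*q_4^2 = 1249924 - 1249925 = -1, not +1.
Check: 2499849^2 - 173*190060^2 = 6249245022801 - 6249245022800 = 1, so (x, y) = (2499849, 190060) solves the equation, and by the theorem it is the least positive solution.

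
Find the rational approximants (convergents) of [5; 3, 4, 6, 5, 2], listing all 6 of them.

5/1, 16/3, 69/13, 430/81, 2219/418, 4868/917

Using the convergent recurrence p_i = a_i*p_{i-1} + p_{i-2}, q_i = a_i*q_{i-1} + q_{i-2} with p_{-2}=0, p_{-1}=1, q_{-2}=1, q_{-1}=0:
  i=0: a_0=5, p_0 = 5*1 + 0 = 5, q_0 = 5*0 + 1 = 1.
  i=1: a_1=3, p_1 = 3*5 + 1 = 16, q_1 = 3*1 + 0 = 3.
  i=2: a_2=4, p_2 = 4*16 + 5 = 69, q_2 = 4*3 + 1 = 13.
  i=3: a_3=6, p_3 = 6*69 + 16 = 430, q_3 = 6*13 + 3 = 81.
  i=4: a_4=5, p_4 = 5*430 + 69 = 2219, q_4 = 5*81 + 13 = 418.
  i=5: a_5=2, p_5 = 2*2219 + 430 = 4868, q_5 = 2*418 + 81 = 917.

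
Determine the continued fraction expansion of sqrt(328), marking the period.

[18; (9, 36)]

Write x_i = (sqrt(328) + m_i)/d_i with (m_0, d_0) = (0, 1). a_0 = floor(sqrt(328)) = 18, since 18^2 = 324 <= 328 < 361 = 19^2.
Iterate m_{i+1} = d_i*a_i - m_i, d_{i+1} = (328 - m_{i+1}^2)/d_i, a_{i+1} = floor((a_0 + m_{i+1})/d_{i+1}):
  m_1 = 1*18 - 0 = 18, d_1 = (328 - 18^2)/1 = 4/1 = 4, a_1 = floor((18 + 18)/4) = 9.
  m_2 = 4*9 - 18 = 18, d_2 = (328 - 18^2)/4 = 4/4 = 1, a_2 = floor((18 + 18)/1) = 36.
  m_3 = 1*36 - 18 = 18, d_3 = (328 - 18^2)/1 = 4/1 = 4: (m_3, d_3) = (m_1, d_1) = (18, 4), so from here the quotients repeat a_1, a_2; the period length is 2.
Hence the expansion of sqrt(328) is a_0 = 18 followed by the repeating block 9, 36 (period 2).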